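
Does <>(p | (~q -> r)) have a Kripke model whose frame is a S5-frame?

Satisfiable

1. <>(p | (~q -> r)), 0
2. p | (~q -> r), 1
3. ~q -> r, 1
4. r, 1
Accessibility: 0R0, 0R1, 1R0, 1R1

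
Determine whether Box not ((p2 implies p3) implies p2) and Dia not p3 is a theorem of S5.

Tableau for the negation not (Box not ((p2 implies p3) implies p2) and Dia not p3):
1. not (Box not ((p2 implies p3) implies p2) and Dia not p3), 0
2. not Dia not p3, 0
3. p3, 0
Accessibility: 0R0
The negation has an open branch (countermodel exists).

Invalid (countermodel exists)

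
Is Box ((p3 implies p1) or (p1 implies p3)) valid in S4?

Valid

Tableau for the negation not Box ((p3 implies p1) or (p1 implies p3)):
1. not Box ((p3 implies p1) or (p1 implies p3)), w0
2. not ((p3 implies p1) or (p1 implies p3)), w1
3. not (p3 implies p1), w1
4. not (p1 implies p3), w1
5. p3, w1
6. not p1, w1
7. p1, w1
8. not p3, w1
Accessibility: w0Rw0, w0Rw1, w1Rw1
Branch closes: p1 and not p1 both at w1.
All branches of the negation close; one closing branch shown above.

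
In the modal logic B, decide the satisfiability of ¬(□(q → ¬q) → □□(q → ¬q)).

1. ¬(□(q → ¬q) → □□(q → ¬q)), u
2. □(q → ¬q), u
3. ¬□□(q → ¬q), u
4. q → ¬q, u
5. ¬q, u
6. ¬□(q → ¬q), v
7. q → ¬q, v
8. ¬q, v
9. ¬(q → ¬q), w
10. q, w
Accessibility: uRu, uRv, vRu, vRv, vRw, wRv, wRw

Yes, satisfiable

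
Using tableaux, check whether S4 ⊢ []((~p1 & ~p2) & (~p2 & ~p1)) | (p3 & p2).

Tableau for the negation ~([]((~p1 & ~p2) & (~p2 & ~p1)) | (p3 & p2)):
1. ~([]((~p1 & ~p2) & (~p2 & ~p1)) | (p3 & p2)), 0
2. ~[]((~p1 & ~p2) & (~p2 & ~p1)), 0
3. ~(p3 & p2), 0
4. ~p2, 0
5. ~((~p1 & ~p2) & (~p2 & ~p1)), 1
6. ~(~p2 & ~p1), 1
7. p1, 1
Accessibility: 0R0, 0R1, 1R1
The negation has an open branch (countermodel exists).

No, not valid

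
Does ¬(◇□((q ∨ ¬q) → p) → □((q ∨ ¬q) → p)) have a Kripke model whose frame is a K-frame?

Satisfiable (open branch found)

1. ¬(◇□((q ∨ ¬q) → p) → □((q ∨ ¬q) → p)), u
2. ◇□((q ∨ ¬q) → p), u
3. ¬□((q ∨ ¬q) → p), u
4. □((q ∨ ¬q) → p), v
5. ¬((q ∨ ¬q) → p), w
6. q ∨ ¬q, w
7. ¬p, w
8. ¬q, w
Accessibility: uRv, uRw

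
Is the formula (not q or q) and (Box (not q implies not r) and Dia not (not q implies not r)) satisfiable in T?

Unsatisfiable

1. (not q or q) and (Box (not q implies not r) and Dia not (not q implies not r)), u
2. not q or q, u   [and-rule on 1]
3. Box (not q implies not r) and Dia not (not q implies not r), u   [and-rule on 1]
4. Box (not q implies not r), u   [and-rule on 3]
5. Dia not (not q implies not r), u   [and-rule on 3]
6. not q implies not r, u   [Box-rule on 4 via uRu]
7. q, u   [or-rule on 2 (branches; this branch)]
8. not r, u   [implies-rule on 6 (branches; this branch)]
9. not (not q implies not r), v   [Dia-rule on 5: fresh world v, uRv]
10. not q, v   [neg-implies-rule on 9]
11. r, v   [neg-implies-rule on 9]
12. not q implies not r, v   [Box-rule on 4 via uRv]
13. not r, v   [implies-rule on 12 (branches; this branch)]
Accessibility: uRu, uRv, vRv
Branch closes: r and not r both at v.
(One branch shown.) All branches close.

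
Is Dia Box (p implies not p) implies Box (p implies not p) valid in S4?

Invalid (countermodel exists)

Tableau for the negation not (Dia Box (p implies not p) implies Box (p implies not p)):
1. not (Dia Box (p implies not p) implies Box (p implies not p)), 0
2. Dia Box (p implies not p), 0   [neg-implies-rule on 1]
3. not Box (p implies not p), 0   [neg-implies-rule on 1]
4. Box (p implies not p), 1   [Dia-rule on 2: fresh world 1, 0R1]
5. p implies not p, 1   [Box-rule on 4 via 1R1]
6. not p, 1   [implies-rule on 5 (branches; this branch)]
7. not (p implies not p), 2   [neg-Box-rule on 3: fresh world 2, 0R2]
8. p, 2   [neg-implies-rule on 7]
Accessibility: 0R0, 0R1, 0R2, 1R1, 2R2
The negation has an open branch (countermodel exists).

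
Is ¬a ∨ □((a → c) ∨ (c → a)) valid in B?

Yes, valid

Tableau for the negation ¬(¬a ∨ □((a → c) ∨ (c → a))):
1. ¬(¬a ∨ □((a → c) ∨ (c → a))), w0
2. a, w0
3. ¬□((a → c) ∨ (c → a)), w0
4. ¬((a → c) ∨ (c → a)), w1
5. ¬(a → c), w1
6. ¬(c → a), w1
7. a, w1
8. ¬c, w1
9. c, w1
10. ¬a, w1
Accessibility: w0Rw0, w0Rw1, w1Rw0, w1Rw1
Branch closes: c and ¬c both at w1.
Every branch of the negation's tableau closes; the branch above is one of them.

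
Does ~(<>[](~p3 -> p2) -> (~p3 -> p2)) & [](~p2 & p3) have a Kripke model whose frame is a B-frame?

Unsatisfiable

1. ~(<>[](~p3 -> p2) -> (~p3 -> p2)) & [](~p2 & p3), 0
2. ~(<>[](~p3 -> p2) -> (~p3 -> p2)), 0   [&-rule on 1]
3. [](~p2 & p3), 0   [&-rule on 1]
4. <>[](~p3 -> p2), 0   [~->-rule on 2]
5. ~(~p3 -> p2), 0   [~->-rule on 2]
6. ~p3, 0   [~->-rule on 5]
7. ~p2, 0   [~->-rule on 5]
8. ~p2 & p3, 0   [[]-rule on 3 via 0R0]
9. p3, 0   [&-rule on 8]
Accessibility: 0R0
Branch closes: p3 and ~p3 both at 0.
Every branch closes; the branch above is one of them.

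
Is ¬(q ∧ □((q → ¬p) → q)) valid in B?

Tableau for the negation q ∧ □((q → ¬p) → q):
1. q ∧ □((q → ¬p) → q), 0
2. q, 0
3. □((q → ¬p) → q), 0
4. (q → ¬p) → q, 0
Accessibility: 0R0
The negation has an open branch (countermodel exists).

Invalid (countermodel exists)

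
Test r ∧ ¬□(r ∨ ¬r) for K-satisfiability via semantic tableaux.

1. r ∧ ¬□(r ∨ ¬r), w0
2. r, w0   [∧-rule on 1]
3. ¬□(r ∨ ¬r), w0   [∧-rule on 1]
4. ¬(r ∨ ¬r), w1   [¬□-rule on 3: fresh world w1, w0Rw1]
5. ¬r, w1   [¬∨-rule on 4]
6. r, w1   [¬∨-rule on 4]
Accessibility: w0Rw1
Branch closes: r and ¬r both at w1.
(One branch shown.) All branches close.

No, unsatisfiable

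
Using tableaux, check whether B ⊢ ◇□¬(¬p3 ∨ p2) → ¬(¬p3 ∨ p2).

Tableau for the negation ¬(◇□¬(¬p3 ∨ p2) → ¬(¬p3 ∨ p2)):
1. ¬(◇□¬(¬p3 ∨ p2) → ¬(¬p3 ∨ p2)), u
2. ◇□¬(¬p3 ∨ p2), u   [¬→-rule on 1]
3. ¬p3 ∨ p2, u   [¬→-rule on 1]
4. p2, u   [∨-rule on 3 (branches; this branch)]
5. □¬(¬p3 ∨ p2), v   [◇-rule on 2: fresh world v, uRv]
6. ¬(¬p3 ∨ p2), u   [□-rule on 5 via vRu]
7. p3, u   [¬∨-rule on 6]
8. ¬p2, u   [¬∨-rule on 6]
Accessibility: uRu, uRv, vRu, vRv
Branch closes: p2 and ¬p2 both at u.
Every branch of the negation's tableau closes; the branch above is one of them.

Valid in B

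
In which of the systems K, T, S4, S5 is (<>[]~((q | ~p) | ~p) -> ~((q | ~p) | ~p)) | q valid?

S5

S5-tableau for the negation ~((<>[]~((q | ~p) | ~p) -> ~((q | ~p) | ~p)) | q):
1. ~((<>[]~((q | ~p) | ~p) -> ~((q | ~p) | ~p)) | q), 0
2. ~(<>[]~((q | ~p) | ~p) -> ~((q | ~p) | ~p)), 0
3. ~q, 0
4. <>[]~((q | ~p) | ~p), 0
5. (q | ~p) | ~p, 0
6. q | ~p, 0
7. ~p, 0
8. []~((q | ~p) | ~p), 1
9. ~((q | ~p) | ~p), 0
10. ~(q | ~p), 0
11. p, 0
Accessibility: 0R0, 0R1, 1R0, 1R1
Branch closes: p and ~p both at 0.
Every branch closes (one shown): valid in S5.
S4-tableau for the negation ~((<>[]~((q | ~p) | ~p) -> ~((q | ~p) | ~p)) | q):
1. ~((<>[]~((q | ~p) | ~p) -> ~((q | ~p) | ~p)) | q), 0
2. ~(<>[]~((q | ~p) | ~p) -> ~((q | ~p) | ~p)), 0
3. ~q, 0
4. <>[]~((q | ~p) | ~p), 0
5. (q | ~p) | ~p, 0
6. ~p, 0
7. []~((q | ~p) | ~p), 1
8. ~((q | ~p) | ~p), 1
9. ~(q | ~p), 1
10. p, 1
11. ~q, 1
Accessibility: 0R0, 0R1, 1R1
Complete open branch: countermodel on an S4-frame, so not valid in S4, nor in K, T (the same frame is also a K-frame and a T-frame).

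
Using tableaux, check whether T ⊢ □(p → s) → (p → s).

Valid in T

Tableau for the negation ¬(□(p → s) → (p → s)):
1. ¬(□(p → s) → (p → s)), u
2. □(p → s), u   [¬→-rule on 1]
3. ¬(p → s), u   [¬→-rule on 1]
4. p, u   [¬→-rule on 3]
5. ¬s, u   [¬→-rule on 3]
6. p → s, u   [□-rule on 2 via uRu]
7. s, u   [→-rule on 6 (branches; this branch)]
Accessibility: uRu
Branch closes: s and ¬s both at u.
All branches of the negation close; one closing branch shown above.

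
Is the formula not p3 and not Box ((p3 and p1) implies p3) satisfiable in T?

No, unsatisfiable

1. not p3 and not Box ((p3 and p1) implies p3), w0
2. not p3, w0
3. not Box ((p3 and p1) implies p3), w0
4. not ((p3 and p1) implies p3), w1
5. p3 and p1, w1
6. not p3, w1
7. p3, w1
8. p1, w1
Accessibility: w0Rw0, w0Rw1, w1Rw1
Branch closes: p3 and not p3 both at w1.
All branches of the tableau close; one closing branch shown above.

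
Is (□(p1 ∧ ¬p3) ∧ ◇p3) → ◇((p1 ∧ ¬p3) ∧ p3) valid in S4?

Tableau for the negation ¬((□(p1 ∧ ¬p3) ∧ ◇p3) → ◇((p1 ∧ ¬p3) ∧ p3)):
1. ¬((□(p1 ∧ ¬p3) ∧ ◇p3) → ◇((p1 ∧ ¬p3) ∧ p3)), w0
2. □(p1 ∧ ¬p3) ∧ ◇p3, w0
3. ¬◇((p1 ∧ ¬p3) ∧ p3), w0
4. □(p1 ∧ ¬p3), w0
5. ◇p3, w0
6. ¬((p1 ∧ ¬p3) ∧ p3), w0
7. p1 ∧ ¬p3, w0
8. p1, w0
9. ¬p3, w0
10. p3, w1
11. ¬((p1 ∧ ¬p3) ∧ p3), w1
12. p1 ∧ ¬p3, w1
13. p1, w1
14. ¬p3, w1
Accessibility: w0Rw0, w0Rw1, w1Rw1
Branch closes: p3 and ¬p3 both at w1.
Every branch of the negation's tableau closes; the branch above is one of them.

Valid in S4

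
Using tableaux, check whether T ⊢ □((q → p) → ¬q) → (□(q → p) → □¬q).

Tableau for the negation ¬(□((q → p) → ¬q) → (□(q → p) → □¬q)):
1. ¬(□((q → p) → ¬q) → (□(q → p) → □¬q)), u
2. □((q → p) → ¬q), u   [¬→-rule on 1]
3. ¬(□(q → p) → □¬q), u   [¬→-rule on 1]
4. □(q → p), u   [¬→-rule on 3]
5. ¬□¬q, u   [¬→-rule on 3]
6. (q → p) → ¬q, u   [□-rule on 2 via uRu]
7. q → p, u   [□-rule on 4 via uRu]
8. ¬q, u   [→-rule on 6 (branches; this branch)]
9. p, u   [→-rule on 7 (branches; this branch)]
10. q, v   [¬□-rule on 5: fresh world v, uRv]
11. (q → p) → ¬q, v   [□-rule on 2 via uRv]
12. q → p, v   [□-rule on 4 via uRv]
13. ¬(q → p), v   [→-rule on 11 (branches; this branch)]
14. ¬p, v   [¬→-rule on 13]
15. p, v   [→-rule on 12 (branches; this branch)]
Accessibility: uRu, uRv, vRv
Branch closes: p and ¬p both at v.
Every branch of the negation's tableau closes; the branch above is one of them.

Valid in T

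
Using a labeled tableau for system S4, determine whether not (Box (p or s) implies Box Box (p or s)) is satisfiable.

1. not (Box (p or s) implies Box Box (p or s)), u
2. Box (p or s), u
3. not Box Box (p or s), u
4. p or s, u
5. s, u
6. not Box (p or s), v
7. p or s, v
8. s, v
9. not (p or s), w
10. not p, w
11. not s, w
12. p or s, w
13. s, w
Accessibility: uRu, uRv, uRw, vRv, vRw, wRw
Branch closes: s and not s both at w.
(One branch shown.) All branches close.

Unsatisfiable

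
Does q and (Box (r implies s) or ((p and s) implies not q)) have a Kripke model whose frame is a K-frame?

Yes, satisfiable

1. q and (Box (r implies s) or ((p and s) implies not q)), u
2. q, u
3. Box (r implies s) or ((p and s) implies not q), u
4. (p and s) implies not q, u
5. not (p and s), u
6. not s, u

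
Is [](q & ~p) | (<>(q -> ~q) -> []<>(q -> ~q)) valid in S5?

Valid

Tableau for the negation ~([](q & ~p) | (<>(q -> ~q) -> []<>(q -> ~q))):
1. ~([](q & ~p) | (<>(q -> ~q) -> []<>(q -> ~q))), w0
2. ~[](q & ~p), w0
3. ~(<>(q -> ~q) -> []<>(q -> ~q)), w0
4. <>(q -> ~q), w0
5. ~[]<>(q -> ~q), w0
6. ~(q & ~p), w1
7. p, w1
8. q -> ~q, w2
9. ~q, w2
10. ~<>(q -> ~q), w3
11. ~(q -> ~q), w0
12. q, w0
13. ~(q -> ~q), w1
14. q, w1
15. ~(q -> ~q), w2
16. q, w2
Accessibility: w0Rw0, w0Rw1, w0Rw2, w0Rw3, w1Rw0, w1Rw1, w1Rw2, w1Rw3, w2Rw0, w2Rw1, w2Rw2, w2Rw3, w3Rw0, w3Rw1, w3Rw2, w3Rw3
Branch closes: q and ~q both at w2.
Every branch of the negation's tableau closes; the branch above is one of them.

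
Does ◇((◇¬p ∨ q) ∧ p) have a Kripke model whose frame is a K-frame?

1. ◇((◇¬p ∨ q) ∧ p), 0
2. (◇¬p ∨ q) ∧ p, 1
3. ◇¬p ∨ q, 1
4. p, 1
5. q, 1
Accessibility: 0R1

Yes, satisfiable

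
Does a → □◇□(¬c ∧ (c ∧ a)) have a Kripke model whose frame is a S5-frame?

1. a → □◇□(¬c ∧ (c ∧ a)), 0
2. ¬a, 0   [→-rule on 1 (branches; this branch)]
Accessibility: 0R0

Satisfiable (open branch found)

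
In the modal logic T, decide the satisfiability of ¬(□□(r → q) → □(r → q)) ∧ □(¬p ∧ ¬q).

1. ¬(□□(r → q) → □(r → q)) ∧ □(¬p ∧ ¬q), 0
2. ¬(□□(r → q) → □(r → q)), 0   [∧-rule on 1]
3. □(¬p ∧ ¬q), 0   [∧-rule on 1]
4. □□(r → q), 0   [¬→-rule on 2]
5. ¬□(r → q), 0   [¬→-rule on 2]
6. ¬p ∧ ¬q, 0   [□-rule on 3 via 0R0]
7. ¬p, 0   [∧-rule on 6]
8. ¬q, 0   [∧-rule on 6]
9. □(r → q), 0   [□-rule on 4 via 0R0]
10. r → q, 0   [□-rule on 9 via 0R0]
11. ¬r, 0   [→-rule on 10 (branches; this branch)]
12. ¬(r → q), 1   [¬□-rule on 5: fresh world 1, 0R1]
13. r, 1   [¬→-rule on 12]
14. ¬q, 1   [¬→-rule on 12]
15. ¬p ∧ ¬q, 1   [□-rule on 3 via 0R1]
16. ¬p, 1   [∧-rule on 15]
17. □(r → q), 1   [□-rule on 4 via 0R1]
18. r → q, 1   [□-rule on 9 via 0R1]
19. q, 1   [→-rule on 18 (branches; this branch)]
Accessibility: 0R0, 0R1, 1R1
Branch closes: q and ¬q both at 1.
Every branch closes; the branch above is one of them.

Unsatisfiable (every branch closes)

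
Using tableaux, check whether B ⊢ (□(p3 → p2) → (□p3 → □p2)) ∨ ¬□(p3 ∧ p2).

Valid in B

Tableau for the negation ¬((□(p3 → p2) → (□p3 → □p2)) ∨ ¬□(p3 ∧ p2)):
1. ¬((□(p3 → p2) → (□p3 → □p2)) ∨ ¬□(p3 ∧ p2)), w0
2. ¬(□(p3 → p2) → (□p3 → □p2)), w0
3. □(p3 ∧ p2), w0
4. □(p3 → p2), w0
5. ¬(□p3 → □p2), w0
6. □p3, w0
7. ¬□p2, w0
8. p3 ∧ p2, w0
9. p3, w0
10. p2, w0
11. p3 → p2, w0
12. ¬p2, w1
13. p3 ∧ p2, w1
14. p3, w1
15. p2, w1
Accessibility: w0Rw0, w0Rw1, w1Rw0, w1Rw1
Branch closes: p2 and ¬p2 both at w1.
All branches of the negation close; one closing branch shown above.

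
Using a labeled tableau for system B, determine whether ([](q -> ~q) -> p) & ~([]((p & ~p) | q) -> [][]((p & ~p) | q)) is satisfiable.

1. ([](q -> ~q) -> p) & ~([]((p & ~p) | q) -> [][]((p & ~p) | q)), u
2. [](q -> ~q) -> p, u
3. ~([]((p & ~p) | q) -> [][]((p & ~p) | q)), u
4. []((p & ~p) | q), u
5. ~[][]((p & ~p) | q), u
6. (p & ~p) | q, u
7. p, u
8. q, u
9. ~[]((p & ~p) | q), v
10. (p & ~p) | q, v
11. q, v
12. ~((p & ~p) | q), w
13. ~(p & ~p), w
14. ~q, w
15. p, w
Accessibility: uRu, uRv, vRu, vRv, vRw, wRv, wRw

Satisfiable (open branch found)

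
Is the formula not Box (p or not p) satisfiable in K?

Unsatisfiable (every branch closes)

1. not Box (p or not p), 0
2. not (p or not p), 1
3. not p, 1
4. p, 1
Accessibility: 0R1
Branch closes: p and not p both at 1.
(One branch shown.) All branches close.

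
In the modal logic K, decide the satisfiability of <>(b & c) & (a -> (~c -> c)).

1. <>(b & c) & (a -> (~c -> c)), u
2. <>(b & c), u
3. a -> (~c -> c), u
4. ~c -> c, u
5. c, u
6. b & c, v
7. b, v
8. c, v
Accessibility: uRv

Yes, satisfiable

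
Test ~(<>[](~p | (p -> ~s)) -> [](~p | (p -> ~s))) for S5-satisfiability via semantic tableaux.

1. ~(<>[](~p | (p -> ~s)) -> [](~p | (p -> ~s))), u
2. <>[](~p | (p -> ~s)), u
3. ~[](~p | (p -> ~s)), u
4. [](~p | (p -> ~s)), v
5. ~p | (p -> ~s), u
6. ~p | (p -> ~s), v
7. p -> ~s, u
8. p -> ~s, v
9. ~s, u
10. ~s, v
11. ~(~p | (p -> ~s)), w
12. p, w
13. ~(p -> ~s), w
14. s, w
15. ~p | (p -> ~s), w
16. p -> ~s, w
17. ~s, w
Accessibility: uRu, uRv, uRw, vRu, vRv, vRw, wRu, wRv, wRw
Branch closes: s and ~s both at w.
All branches of the tableau close; one closing branch shown above.

Unsatisfiable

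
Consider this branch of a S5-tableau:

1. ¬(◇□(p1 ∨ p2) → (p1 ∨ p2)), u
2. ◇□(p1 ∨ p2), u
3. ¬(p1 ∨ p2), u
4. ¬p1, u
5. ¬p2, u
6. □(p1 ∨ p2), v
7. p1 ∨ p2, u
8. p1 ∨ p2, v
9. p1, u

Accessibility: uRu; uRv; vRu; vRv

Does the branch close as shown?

Both p1 and ¬p1 appear at u.

Closed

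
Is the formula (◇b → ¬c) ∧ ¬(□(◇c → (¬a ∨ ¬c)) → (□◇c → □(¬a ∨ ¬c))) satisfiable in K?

1. (◇b → ¬c) ∧ ¬(□(◇c → (¬a ∨ ¬c)) → (□◇c → □(¬a ∨ ¬c))), w0
2. ◇b → ¬c, w0
3. ¬(□(◇c → (¬a ∨ ¬c)) → (□◇c → □(¬a ∨ ¬c))), w0
4. □(◇c → (¬a ∨ ¬c)), w0
5. ¬(□◇c → □(¬a ∨ ¬c)), w0
6. □◇c, w0
7. ¬□(¬a ∨ ¬c), w0
8. ¬◇b, w0
9. ¬(¬a ∨ ¬c), w1
10. a, w1
11. c, w1
12. ◇c → (¬a ∨ ¬c), w1
13. ◇c, w1
14. ¬b, w1
15. ¬◇c, w1
16. c, w2
17. ¬c, w2
Accessibility: w0Rw1, w1Rw2
Branch closes: c and ¬c both at w2.
(One branch shown.) All branches close.

Unsatisfiable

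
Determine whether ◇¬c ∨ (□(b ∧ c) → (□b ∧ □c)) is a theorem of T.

Tableau for the negation ¬(◇¬c ∨ (□(b ∧ c) → (□b ∧ □c))):
1. ¬(◇¬c ∨ (□(b ∧ c) → (□b ∧ □c))), w0
2. ¬◇¬c, w0
3. ¬(□(b ∧ c) → (□b ∧ □c)), w0
4. □(b ∧ c), w0
5. ¬(□b ∧ □c), w0
6. c, w0
7. b ∧ c, w0
8. b, w0
9. ¬□b, w0
10. ¬b, w1
11. c, w1
12. b ∧ c, w1
13. b, w1
Accessibility: w0Rw0, w0Rw1, w1Rw1
Branch closes: b and ¬b both at w1.
Every branch of the negation's tableau closes; the branch above is one of them.

Yes, valid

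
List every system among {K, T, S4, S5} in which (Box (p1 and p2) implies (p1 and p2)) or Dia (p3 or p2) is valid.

K-tableau for the negation not ((Box (p1 and p2) implies (p1 and p2)) or Dia (p3 or p2)):
1. not ((Box (p1 and p2) implies (p1 and p2)) or Dia (p3 or p2)), w0
2. not (Box (p1 and p2) implies (p1 and p2)), w0   [neg-or-rule on 1]
3. not Dia (p3 or p2), w0   [neg-or-rule on 1]
4. Box (p1 and p2), w0   [neg-implies-rule on 2]
5. not (p1 and p2), w0   [neg-implies-rule on 2]
6. not p2, w0   [neg-and-rule on 5 (branches; this branch)]
Complete open branch: countermodel on a K-frame, so not valid in K.
T-tableau for the negation not ((Box (p1 and p2) implies (p1 and p2)) or Dia (p3 or p2)):
1. not ((Box (p1 and p2) implies (p1 and p2)) or Dia (p3 or p2)), w0
2. not (Box (p1 and p2) implies (p1 and p2)), w0   [neg-or-rule on 1]
3. not Dia (p3 or p2), w0   [neg-or-rule on 1]
4. Box (p1 and p2), w0   [neg-implies-rule on 2]
5. not (p1 and p2), w0   [neg-implies-rule on 2]
6. not (p3 or p2), w0   [neg-Dia-rule on 3 via w0Rw0]
7. not p3, w0   [neg-or-rule on 6]
8. not p2, w0   [neg-or-rule on 6]
9. p1 and p2, w0   [Box-rule on 4 via w0Rw0]
10. p1, w0   [and-rule on 9]
11. p2, w0   [and-rule on 9]
Accessibility: w0Rw0
Branch closes: p2 and not p2 both at w0.
Every branch closes (one shown): valid in T, hence also in S4, S5 (every theorem of T is a theorem of S4 and S5).

T, S4, S5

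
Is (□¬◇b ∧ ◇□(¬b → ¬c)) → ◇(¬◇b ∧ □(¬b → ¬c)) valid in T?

Yes, valid

Tableau for the negation ¬((□¬◇b ∧ ◇□(¬b → ¬c)) → ◇(¬◇b ∧ □(¬b → ¬c))):
1. ¬((□¬◇b ∧ ◇□(¬b → ¬c)) → ◇(¬◇b ∧ □(¬b → ¬c))), w0
2. □¬◇b ∧ ◇□(¬b → ¬c), w0   [¬→-rule on 1]
3. ¬◇(¬◇b ∧ □(¬b → ¬c)), w0   [¬→-rule on 1]
4. □¬◇b, w0   [∧-rule on 2]
5. ◇□(¬b → ¬c), w0   [∧-rule on 2]
6. ¬(¬◇b ∧ □(¬b → ¬c)), w0   [¬◇-rule on 3 via w0Rw0]
7. ¬◇b, w0   [□-rule on 4 via w0Rw0]
8. ¬b, w0   [¬◇-rule on 7 via w0Rw0]
9. ¬□(¬b → ¬c), w0   [¬∧-rule on 6 (branches; this branch)]
10. □(¬b → ¬c), w1   [◇-rule on 5: fresh world w1, w0Rw1]
11. ¬(¬◇b ∧ □(¬b → ¬c)), w1   [¬◇-rule on 3 via w0Rw1]
12. ¬◇b, w1   [□-rule on 4 via w0Rw1]
13. ¬b, w1   [¬◇-rule on 7 via w0Rw1]
14. ¬b → ¬c, w1   [□-rule on 10 via w1Rw1]
15. ¬□(¬b → ¬c), w1   [¬∧-rule on 11 (branches; this branch)]
16. ¬c, w1   [→-rule on 14 (branches; this branch)]
17. ¬(¬b → ¬c), w2   [¬□-rule on 9: fresh world w2, w0Rw2]
18. ¬b, w2   [¬→-rule on 17]
19. c, w2   [¬→-rule on 17]
20. ¬(¬◇b ∧ □(¬b → ¬c)), w2   [¬◇-rule on 3 via w0Rw2]
21. ¬◇b, w2   [□-rule on 4 via w0Rw2]
22. ¬□(¬b → ¬c), w2   [¬∧-rule on 20 (branches; this branch)]
23. ¬(¬b → ¬c), w3   [¬□-rule on 15: fresh world w3, w1Rw3]
24. ¬b, w3   [¬→-rule on 23]
25. c, w3   [¬→-rule on 23]
26. ¬b → ¬c, w3   [□-rule on 10 via w1Rw3]
27. ¬c, w3   [→-rule on 26 (branches; this branch)]
Accessibility: w0Rw0, w0Rw1, w0Rw2, w1Rw1, w1Rw3, w2Rw2, w3Rw3
Branch closes: c and ¬c both at w3.
All branches of the negation close; one closing branch shown above.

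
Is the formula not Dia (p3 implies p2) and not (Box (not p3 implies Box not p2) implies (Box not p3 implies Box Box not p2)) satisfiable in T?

No, unsatisfiable

1. not Dia (p3 implies p2) and not (Box (not p3 implies Box not p2) implies (Box not p3 implies Box Box not p2)), u
2. not Dia (p3 implies p2), u
3. not (Box (not p3 implies Box not p2) implies (Box not p3 implies Box Box not p2)), u
4. Box (not p3 implies Box not p2), u
5. not (Box not p3 implies Box Box not p2), u
6. Box not p3, u
7. not Box Box not p2, u
8. not (p3 implies p2), u
9. p3, u
10. not p2, u
11. not p3 implies Box not p2, u
12. not p3, u
Accessibility: uRu
Branch closes: p3 and not p3 both at u.
Every branch closes; the branch above is one of them.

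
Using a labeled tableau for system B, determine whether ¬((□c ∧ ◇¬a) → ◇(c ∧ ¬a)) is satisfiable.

No, unsatisfiable

1. ¬((□c ∧ ◇¬a) → ◇(c ∧ ¬a)), 0
2. □c ∧ ◇¬a, 0
3. ¬◇(c ∧ ¬a), 0
4. □c, 0
5. ◇¬a, 0
6. ¬(c ∧ ¬a), 0
7. c, 0
8. a, 0
9. ¬a, 1
10. ¬(c ∧ ¬a), 1
11. c, 1
12. a, 1
Accessibility: 0R0, 0R1, 1R0, 1R1
Branch closes: a and ¬a both at 1.
(One branch shown.) All branches close.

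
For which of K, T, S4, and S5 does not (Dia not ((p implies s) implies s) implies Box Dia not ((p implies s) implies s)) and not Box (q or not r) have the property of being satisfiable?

K, T, S4

S4-tableau for the formula:
1. not (Dia not ((p implies s) implies s) implies Box Dia not ((p implies s) implies s)) and not Box (q or not r), w0
2. not (Dia not ((p implies s) implies s) implies Box Dia not ((p implies s) implies s)), w0
3. not Box (q or not r), w0
4. Dia not ((p implies s) implies s), w0
5. not Box Dia not ((p implies s) implies s), w0
6. not (q or not r), w1
7. not q, w1
8. r, w1
9. not ((p implies s) implies s), w2
10. p implies s, w2
11. not s, w2
12. not p, w2
13. not Dia not ((p implies s) implies s), w3
14. (p implies s) implies s, w3
15. s, w3
Accessibility: w0Rw0, w0Rw1, w0Rw2, w0Rw3, w1Rw1, w2Rw2, w3Rw3
Complete open branch: satisfiable in S4, hence also in K, T (this S4-model is also a K-model and a T-model).
S5-tableau for the formula:
1. not (Dia not ((p implies s) implies s) implies Box Dia not ((p implies s) implies s)) and not Box (q or not r), w0
2. not (Dia not ((p implies s) implies s) implies Box Dia not ((p implies s) implies s)), w0
3. not Box (q or not r), w0
4. Dia not ((p implies s) implies s), w0
5. not Box Dia not ((p implies s) implies s), w0
6. not (q or not r), w1
7. not q, w1
8. r, w1
9. not ((p implies s) implies s), w2
10. p implies s, w2
11. not s, w2
12. not p, w2
13. not Dia not ((p implies s) implies s), w3
14. (p implies s) implies s, w0
15. (p implies s) implies s, w1
16. (p implies s) implies s, w2
17. (p implies s) implies s, w3
18. not (p implies s), w0
19. p, w0
20. not s, w0
21. not (p implies s), w1
22. p, w1
23. not s, w1
24. not (p implies s), w2
25. p, w2
Accessibility: w0Rw0, w0Rw1, w0Rw2, w0Rw3, w1Rw0, w1Rw1, w1Rw2, w1Rw3, w2Rw0, w2Rw1, w2Rw2, w2Rw3, w3Rw0, w3Rw1, w3Rw2, w3Rw3
Branch closes: p and not p both at w2.
Every branch closes (one shown): unsatisfiable in S5.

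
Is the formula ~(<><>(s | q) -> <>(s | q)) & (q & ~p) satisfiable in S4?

Unsatisfiable (every branch closes)

1. ~(<><>(s | q) -> <>(s | q)) & (q & ~p), w0
2. ~(<><>(s | q) -> <>(s | q)), w0
3. q & ~p, w0
4. <><>(s | q), w0
5. ~<>(s | q), w0
6. q, w0
7. ~p, w0
8. ~(s | q), w0
9. ~s, w0
10. ~q, w0
Accessibility: w0Rw0
Branch closes: q and ~q both at w0.
All branches of the tableau close; one closing branch shown above.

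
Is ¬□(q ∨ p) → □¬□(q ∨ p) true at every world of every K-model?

Tableau for the negation ¬(¬□(q ∨ p) → □¬□(q ∨ p)):
1. ¬(¬□(q ∨ p) → □¬□(q ∨ p)), u
2. ¬□(q ∨ p), u
3. ¬□¬□(q ∨ p), u
4. ¬(q ∨ p), v
5. ¬q, v
6. ¬p, v
7. □(q ∨ p), w
Accessibility: uRv, uRw
The negation has an open branch (countermodel exists).

Invalid (countermodel exists)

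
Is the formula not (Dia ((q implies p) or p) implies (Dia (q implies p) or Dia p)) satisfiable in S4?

Unsatisfiable

1. not (Dia ((q implies p) or p) implies (Dia (q implies p) or Dia p)), 0
2. Dia ((q implies p) or p), 0
3. not (Dia (q implies p) or Dia p), 0
4. not Dia (q implies p), 0
5. not Dia p, 0
6. not (q implies p), 0
7. q, 0
8. not p, 0
9. (q implies p) or p, 1
10. not (q implies p), 1
11. q, 1
12. not p, 1
13. q implies p, 1
14. p, 1
Accessibility: 0R0, 0R1, 1R1
Branch closes: p and not p both at 1.
All branches of the tableau close; one closing branch shown above.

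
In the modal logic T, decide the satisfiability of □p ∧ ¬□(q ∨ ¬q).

Unsatisfiable

1. □p ∧ ¬□(q ∨ ¬q), w0
2. □p, w0
3. ¬□(q ∨ ¬q), w0
4. p, w0
5. ¬(q ∨ ¬q), w1
6. ¬q, w1
7. q, w1
Accessibility: w0Rw0, w0Rw1, w1Rw1
Branch closes: q and ¬q both at w1.
(One branch shown.) All branches close.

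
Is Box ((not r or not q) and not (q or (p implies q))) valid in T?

No, not valid

Tableau for the negation not Box ((not r or not q) and not (q or (p implies q))):
1. not Box ((not r or not q) and not (q or (p implies q))), 0
2. not ((not r or not q) and not (q or (p implies q))), 1
3. q or (p implies q), 1
4. p implies q, 1
5. q, 1
Accessibility: 0R0, 0R1, 1R1
The negation has an open branch (countermodel exists).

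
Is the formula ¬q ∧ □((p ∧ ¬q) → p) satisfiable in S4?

Satisfiable

1. ¬q ∧ □((p ∧ ¬q) → p), w0
2. ¬q, w0   [∧-rule on 1]
3. □((p ∧ ¬q) → p), w0   [∧-rule on 1]
4. (p ∧ ¬q) → p, w0   [□-rule on 3 via w0Rw0]
5. p, w0   [→-rule on 4 (branches; this branch)]
Accessibility: w0Rw0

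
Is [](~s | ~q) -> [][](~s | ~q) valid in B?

Not valid

Tableau for the negation ~([](~s | ~q) -> [][](~s | ~q)):
1. ~([](~s | ~q) -> [][](~s | ~q)), w0
2. [](~s | ~q), w0   [~->-rule on 1]
3. ~[][](~s | ~q), w0   [~->-rule on 1]
4. ~s | ~q, w0   [[]-rule on 2 via w0Rw0]
5. ~q, w0   [|-rule on 4 (branches; this branch)]
6. ~[](~s | ~q), w1   [~[]-rule on 3: fresh world w1, w0Rw1]
7. ~s | ~q, w1   [[]-rule on 2 via w0Rw1]
8. ~q, w1   [|-rule on 7 (branches; this branch)]
9. ~(~s | ~q), w2   [~[]-rule on 6: fresh world w2, w1Rw2]
10. s, w2   [~|-rule on 9]
11. q, w2   [~|-rule on 9]
Accessibility: w0Rw0, w0Rw1, w1Rw0, w1Rw1, w1Rw2, w2Rw1, w2Rw2
The negation has an open branch (countermodel exists).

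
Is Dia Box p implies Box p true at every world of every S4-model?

Tableau for the negation not (Dia Box p implies Box p):
1. not (Dia Box p implies Box p), w0
2. Dia Box p, w0   [neg-implies-rule on 1]
3. not Box p, w0   [neg-implies-rule on 1]
4. Box p, w1   [Dia-rule on 2: fresh world w1, w0Rw1]
5. p, w1   [Box-rule on 4 via w1Rw1]
6. not p, w2   [neg-Box-rule on 3: fresh world w2, w0Rw2]
Accessibility: w0Rw0, w0Rw1, w0Rw2, w1Rw1, w2Rw2
The negation has an open branch (countermodel exists).

Invalid (countermodel exists)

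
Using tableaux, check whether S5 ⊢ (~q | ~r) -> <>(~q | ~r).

Tableau for the negation ~((~q | ~r) -> <>(~q | ~r)):
1. ~((~q | ~r) -> <>(~q | ~r)), w0
2. ~q | ~r, w0   [~->-rule on 1]
3. ~<>(~q | ~r), w0   [~->-rule on 1]
4. ~(~q | ~r), w0   [~<>-rule on 3 via w0Rw0]
5. q, w0   [~|-rule on 4]
6. r, w0   [~|-rule on 4]
7. ~r, w0   [|-rule on 2 (branches; this branch)]
Accessibility: w0Rw0
Branch closes: r and ~r both at w0.
All branches of the negation close; one closing branch shown above.

Valid in S5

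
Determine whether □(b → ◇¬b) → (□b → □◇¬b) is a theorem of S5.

Valid in S5

Tableau for the negation ¬(□(b → ◇¬b) → (□b → □◇¬b)):
1. ¬(□(b → ◇¬b) → (□b → □◇¬b)), u
2. □(b → ◇¬b), u   [¬→-rule on 1]
3. ¬(□b → □◇¬b), u   [¬→-rule on 1]
4. □b, u   [¬→-rule on 3]
5. ¬□◇¬b, u   [¬→-rule on 3]
6. b → ◇¬b, u   [□-rule on 2 via uRu]
7. b, u   [□-rule on 4 via uRu]
8. ◇¬b, u   [→-rule on 6 (branches; this branch)]
9. ¬◇¬b, v   [¬□-rule on 5: fresh world v, uRv]
10. b → ◇¬b, v   [□-rule on 2 via uRv]
11. b, v   [□-rule on 4 via uRv]
12. ◇¬b, v   [→-rule on 10 (branches; this branch)]
13. ¬b, w   [◇-rule on 8: fresh world w, uRw]
14. b → ◇¬b, w   [□-rule on 2 via uRw]
15. b, w   [□-rule on 4 via uRw]
Accessibility: uRu, uRv, uRw, vRu, vRv, vRw, wRu, wRv, wRw
Branch closes: b and ¬b both at w.
All branches of the negation close; one closing branch shown above.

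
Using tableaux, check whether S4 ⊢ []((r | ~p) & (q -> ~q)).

Tableau for the negation ~[]((r | ~p) & (q -> ~q)):
1. ~[]((r | ~p) & (q -> ~q)), w0
2. ~((r | ~p) & (q -> ~q)), w1
3. ~(q -> ~q), w1
4. q, w1
Accessibility: w0Rw0, w0Rw1, w1Rw1
The negation has an open branch (countermodel exists).

Not valid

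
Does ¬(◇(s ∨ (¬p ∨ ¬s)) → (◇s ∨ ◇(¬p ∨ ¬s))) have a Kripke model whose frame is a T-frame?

No, unsatisfiable

1. ¬(◇(s ∨ (¬p ∨ ¬s)) → (◇s ∨ ◇(¬p ∨ ¬s))), w0
2. ◇(s ∨ (¬p ∨ ¬s)), w0   [¬→-rule on 1]
3. ¬(◇s ∨ ◇(¬p ∨ ¬s)), w0   [¬→-rule on 1]
4. ¬◇s, w0   [¬∨-rule on 3]
5. ¬◇(¬p ∨ ¬s), w0   [¬∨-rule on 3]
6. ¬s, w0   [¬◇-rule on 4 via w0Rw0]
7. ¬(¬p ∨ ¬s), w0   [¬◇-rule on 5 via w0Rw0]
8. p, w0   [¬∨-rule on 7]
9. s, w0   [¬∨-rule on 7]
Accessibility: w0Rw0
Branch closes: s and ¬s both at w0.
Every branch closes; the branch above is one of them.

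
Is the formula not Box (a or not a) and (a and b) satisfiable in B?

No, unsatisfiable

1. not Box (a or not a) and (a and b), 0
2. not Box (a or not a), 0
3. a and b, 0
4. a, 0
5. b, 0
6. not (a or not a), 1
7. not a, 1
8. a, 1
Accessibility: 0R0, 0R1, 1R0, 1R1
Branch closes: a and not a both at 1.
All branches of the tableau close; one closing branch shown above.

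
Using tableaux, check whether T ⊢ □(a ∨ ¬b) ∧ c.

Not valid

Tableau for the negation ¬(□(a ∨ ¬b) ∧ c):
1. ¬(□(a ∨ ¬b) ∧ c), 0
2. ¬c, 0
Accessibility: 0R0
The negation has an open branch (countermodel exists).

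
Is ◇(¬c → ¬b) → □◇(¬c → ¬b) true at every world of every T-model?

Tableau for the negation ¬(◇(¬c → ¬b) → □◇(¬c → ¬b)):
1. ¬(◇(¬c → ¬b) → □◇(¬c → ¬b)), u
2. ◇(¬c → ¬b), u
3. ¬□◇(¬c → ¬b), u
4. ¬c → ¬b, v
5. ¬b, v
6. ¬◇(¬c → ¬b), w
7. ¬(¬c → ¬b), w
8. ¬c, w
9. b, w
Accessibility: uRu, uRv, uRw, vRv, wRw
The negation has an open branch (countermodel exists).

Not valid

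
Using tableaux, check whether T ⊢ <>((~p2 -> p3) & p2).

No, not valid

Tableau for the negation ~<>((~p2 -> p3) & p2):
1. ~<>((~p2 -> p3) & p2), 0
2. ~((~p2 -> p3) & p2), 0
3. ~p2, 0
Accessibility: 0R0
The negation has an open branch (countermodel exists).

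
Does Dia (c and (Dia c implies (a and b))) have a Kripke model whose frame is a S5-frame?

Satisfiable (open branch found)

1. Dia (c and (Dia c implies (a and b))), w0
2. c and (Dia c implies (a and b)), w1   [Dia-rule on 1: fresh world w1, w0Rw1]
3. c, w1   [and-rule on 2]
4. Dia c implies (a and b), w1   [and-rule on 2]
5. a and b, w1   [implies-rule on 4 (branches; this branch)]
6. a, w1   [and-rule on 5]
7. b, w1   [and-rule on 5]
Accessibility: w0Rw0, w0Rw1, w1Rw0, w1Rw1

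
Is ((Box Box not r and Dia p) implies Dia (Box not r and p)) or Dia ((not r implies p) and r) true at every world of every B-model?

Tableau for the negation not (((Box Box not r and Dia p) implies Dia (Box not r and p)) or Dia ((not r implies p) and r)):
1. not (((Box Box not r and Dia p) implies Dia (Box not r and p)) or Dia ((not r implies p) and r)), 0
2. not ((Box Box not r and Dia p) implies Dia (Box not r and p)), 0
3. not Dia ((not r implies p) and r), 0
4. Box Box not r and Dia p, 0
5. not Dia (Box not r and p), 0
6. Box Box not r, 0
7. Dia p, 0
8. not ((not r implies p) and r), 0
9. not (Box not r and p), 0
10. Box not r, 0
11. not r, 0
12. not (not r implies p), 0
13. not p, 0
14. not Box not r, 0
15. p, 1
16. not ((not r implies p) and r), 1
17. not (Box not r and p), 1
18. Box not r, 1
19. not r, 1
20. not Box not r, 1
21. r, 2
22. not ((not r implies p) and r), 2
23. not (Box not r and p), 2
24. Box not r, 2
25. not r, 2
Accessibility: 0R0, 0R1, 0R2, 1R0, 1R1, 2R0, 2R2
Branch closes: r and not r both at 2.
All branches of the negation close; one closing branch shown above.

Valid in B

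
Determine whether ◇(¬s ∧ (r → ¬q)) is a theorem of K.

Invalid (countermodel exists)

Tableau for the negation ¬◇(¬s ∧ (r → ¬q)):
1. ¬◇(¬s ∧ (r → ¬q)), 0
The negation has an open branch (countermodel exists).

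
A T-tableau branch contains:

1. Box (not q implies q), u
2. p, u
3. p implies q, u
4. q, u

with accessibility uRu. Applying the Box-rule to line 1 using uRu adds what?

not q implies q, u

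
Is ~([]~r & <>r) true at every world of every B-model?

Tableau for the negation []~r & <>r:
1. []~r & <>r, 0
2. []~r, 0   [&-rule on 1]
3. <>r, 0   [&-rule on 1]
4. ~r, 0   [[]-rule on 2 via 0R0]
5. r, 1   [<>-rule on 3: fresh world 1, 0R1]
6. ~r, 1   [[]-rule on 2 via 0R1]
Accessibility: 0R0, 0R1, 1R0, 1R1
Branch closes: r and ~r both at 1.
All branches of the negation close; one closing branch shown above.

Valid in B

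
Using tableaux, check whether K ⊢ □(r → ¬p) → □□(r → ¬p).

Tableau for the negation ¬(□(r → ¬p) → □□(r → ¬p)):
1. ¬(□(r → ¬p) → □□(r → ¬p)), 0
2. □(r → ¬p), 0   [¬→-rule on 1]
3. ¬□□(r → ¬p), 0   [¬→-rule on 1]
4. ¬□(r → ¬p), 1   [¬□-rule on 3: fresh world 1, 0R1]
5. r → ¬p, 1   [□-rule on 2 via 0R1]
6. ¬p, 1   [→-rule on 5 (branches; this branch)]
7. ¬(r → ¬p), 2   [¬□-rule on 4: fresh world 2, 1R2]
8. r, 2   [¬→-rule on 7]
9. p, 2   [¬→-rule on 7]
Accessibility: 0R1, 1R2
The negation has an open branch (countermodel exists).

No, not valid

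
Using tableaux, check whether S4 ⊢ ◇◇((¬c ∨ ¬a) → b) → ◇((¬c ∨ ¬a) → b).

Yes, valid

Tableau for the negation ¬(◇◇((¬c ∨ ¬a) → b) → ◇((¬c ∨ ¬a) → b)):
1. ¬(◇◇((¬c ∨ ¬a) → b) → ◇((¬c ∨ ¬a) → b)), u
2. ◇◇((¬c ∨ ¬a) → b), u
3. ¬◇((¬c ∨ ¬a) → b), u
4. ¬((¬c ∨ ¬a) → b), u
5. ¬c ∨ ¬a, u
6. ¬b, u
7. ¬a, u
8. ◇((¬c ∨ ¬a) → b), v
9. ¬((¬c ∨ ¬a) → b), v
10. ¬c ∨ ¬a, v
11. ¬b, v
12. ¬a, v
13. (¬c ∨ ¬a) → b, w
14. ¬((¬c ∨ ¬a) → b), w
15. ¬c ∨ ¬a, w
16. ¬b, w
17. ¬(¬c ∨ ¬a), w
18. c, w
19. a, w
20. ¬a, w
Accessibility: uRu, uRv, uRw, vRv, vRw, wRw
Branch closes: a and ¬a both at w.
Every branch of the negation's tableau closes; the branch above is one of them.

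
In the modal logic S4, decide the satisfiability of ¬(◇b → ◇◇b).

Unsatisfiable

1. ¬(◇b → ◇◇b), 0
2. ◇b, 0   [¬→-rule on 1]
3. ¬◇◇b, 0   [¬→-rule on 1]
4. ¬◇b, 0   [¬◇-rule on 3 via 0R0]
5. ¬b, 0   [¬◇-rule on 4 via 0R0]
6. b, 1   [◇-rule on 2: fresh world 1, 0R1]
7. ¬◇b, 1   [¬◇-rule on 3 via 0R1]
8. ¬b, 1   [¬◇-rule on 4 via 0R1]
Accessibility: 0R0, 0R1, 1R1
Branch closes: b and ¬b both at 1.
(One branch shown.) All branches close.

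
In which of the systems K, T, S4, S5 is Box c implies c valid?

T-tableau for the negation not (Box c implies c):
1. not (Box c implies c), u
2. Box c, u
3. not c, u
4. c, u
Accessibility: uRu
Branch closes: c and not c both at u.
Every branch closes (one shown): valid in T, hence also in S4, S5 (every theorem of T is a theorem of S4 and S5).
K-tableau for the negation not (Box c implies c):
1. not (Box c implies c), u
2. Box c, u
3. not c, u
Complete open branch: countermodel on a K-frame, so not valid in K.

T, S4, S5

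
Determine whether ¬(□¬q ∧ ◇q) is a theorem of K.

Tableau for the negation □¬q ∧ ◇q:
1. □¬q ∧ ◇q, u
2. □¬q, u   [∧-rule on 1]
3. ◇q, u   [∧-rule on 1]
4. q, v   [◇-rule on 3: fresh world v, uRv]
5. ¬q, v   [□-rule on 2 via uRv]
Accessibility: uRv
Branch closes: q and ¬q both at v.
Every branch of the negation's tableau closes; the branch above is one of them.

Valid in K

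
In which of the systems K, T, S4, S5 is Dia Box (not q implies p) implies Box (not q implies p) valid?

S5-tableau for the negation not (Dia Box (not q implies p) implies Box (not q implies p)):
1. not (Dia Box (not q implies p) implies Box (not q implies p)), u
2. Dia Box (not q implies p), u   [neg-implies-rule on 1]
3. not Box (not q implies p), u   [neg-implies-rule on 1]
4. Box (not q implies p), v   [Dia-rule on 2: fresh world v, uRv]
5. not q implies p, u   [Box-rule on 4 via vRu]
6. not q implies p, v   [Box-rule on 4 via vRv]
7. p, u   [implies-rule on 5 (branches; this branch)]
8. p, v   [implies-rule on 6 (branches; this branch)]
9. not (not q implies p), w   [neg-Box-rule on 3: fresh world w, uRw]
10. not q, w   [neg-implies-rule on 9]
11. not p, w   [neg-implies-rule on 9]
12. not q implies p, w   [Box-rule on 4 via vRw]
13. p, w   [implies-rule on 12 (branches; this branch)]
Accessibility: uRu, uRv, uRw, vRu, vRv, vRw, wRu, wRv, wRw
Branch closes: p and not p both at w.
Every branch closes (one shown): valid in S5.
S4-tableau for the negation not (Dia Box (not q implies p) implies Box (not q implies p)):
1. not (Dia Box (not q implies p) implies Box (not q implies p)), u
2. Dia Box (not q implies p), u   [neg-implies-rule on 1]
3. not Box (not q implies p), u   [neg-implies-rule on 1]
4. Box (not q implies p), v   [Dia-rule on 2: fresh world v, uRv]
5. not q implies p, v   [Box-rule on 4 via vRv]
6. p, v   [implies-rule on 5 (branches; this branch)]
7. not (not q implies p), w   [neg-Box-rule on 3: fresh world w, uRw]
8. not q, w   [neg-implies-rule on 7]
9. not p, w   [neg-implies-rule on 7]
Accessibility: uRu, uRv, uRw, vRv, wRw
Complete open branch: countermodel on an S4-frame, so not valid in S4, nor in K, T (the same frame is also a K-frame and a T-frame).

S5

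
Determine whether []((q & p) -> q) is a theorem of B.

Tableau for the negation ~[]((q & p) -> q):
1. ~[]((q & p) -> q), w0
2. ~((q & p) -> q), w1   [~[]-rule on 1: fresh world w1, w0Rw1]
3. q & p, w1   [~->-rule on 2]
4. ~q, w1   [~->-rule on 2]
5. q, w1   [&-rule on 3]
6. p, w1   [&-rule on 3]
Accessibility: w0Rw0, w0Rw1, w1Rw0, w1Rw1
Branch closes: q and ~q both at w1.
Every branch of the negation's tableau closes; the branch above is one of them.

Yes, valid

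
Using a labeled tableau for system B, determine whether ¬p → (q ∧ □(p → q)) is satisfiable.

Satisfiable

1. ¬p → (q ∧ □(p → q)), w0
2. q ∧ □(p → q), w0   [→-rule on 1 (branches; this branch)]
3. q, w0   [∧-rule on 2]
4. □(p → q), w0   [∧-rule on 2]
5. p → q, w0   [□-rule on 4 via w0Rw0]
Accessibility: w0Rw0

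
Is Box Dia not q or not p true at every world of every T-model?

Not valid

Tableau for the negation not (Box Dia not q or not p):
1. not (Box Dia not q or not p), u
2. not Box Dia not q, u   [neg-or-rule on 1]
3. p, u   [neg-or-rule on 1]
4. not Dia not q, v   [neg-Box-rule on 2: fresh world v, uRv]
5. q, v   [neg-Dia-rule on 4 via vRv]
Accessibility: uRu, uRv, vRv
The negation has an open branch (countermodel exists).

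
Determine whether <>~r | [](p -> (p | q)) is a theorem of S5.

Valid

Tableau for the negation ~(<>~r | [](p -> (p | q))):
1. ~(<>~r | [](p -> (p | q))), u
2. ~<>~r, u
3. ~[](p -> (p | q)), u
4. r, u
5. ~(p -> (p | q)), v
6. p, v
7. ~(p | q), v
8. ~p, v
9. ~q, v
Accessibility: uRu, uRv, vRu, vRv
Branch closes: p and ~p both at v.
All branches of the negation close; one closing branch shown above.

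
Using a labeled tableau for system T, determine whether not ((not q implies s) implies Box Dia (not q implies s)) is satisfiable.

1. not ((not q implies s) implies Box Dia (not q implies s)), 0
2. not q implies s, 0
3. not Box Dia (not q implies s), 0
4. s, 0
5. not Dia (not q implies s), 1
6. not (not q implies s), 1
7. not q, 1
8. not s, 1
Accessibility: 0R0, 0R1, 1R1

Yes, satisfiable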